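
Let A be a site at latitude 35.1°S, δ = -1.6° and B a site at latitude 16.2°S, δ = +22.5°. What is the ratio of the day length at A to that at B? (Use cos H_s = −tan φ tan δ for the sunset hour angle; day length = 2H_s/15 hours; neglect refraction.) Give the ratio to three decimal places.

A: H_s = arccos(−tan -35.1° · tan -1.6°) = 91.12°, so 2H_s/15 = 12.1493 h.
B: H_s = arccos(−tan -16.2° · tan 22.5°) = 83.09°, so 2H_s/15 = 11.0787 h.
Ratio A/B = 12.1493 / 11.0787 = 1.0966.

1.097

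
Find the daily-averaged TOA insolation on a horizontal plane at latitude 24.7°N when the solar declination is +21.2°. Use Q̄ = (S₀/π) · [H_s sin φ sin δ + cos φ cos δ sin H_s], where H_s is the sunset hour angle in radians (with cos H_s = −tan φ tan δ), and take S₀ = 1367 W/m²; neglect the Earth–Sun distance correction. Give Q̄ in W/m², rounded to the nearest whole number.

The sunset hour angle satisfies cos H_s = −tan φ tan δ = -0.1784, giving H_s = 100.28°. In radians, H_s = 1.7502.
H_s sin φ sin δ = 1.7502 × 0.4179 × 0.3616 = 0.2645.
cos φ cos δ sin H_s = 0.9085 × 0.9323 × 0.9840 = 0.8334.
Q̄ = (1367/π) × (0.2645 + 0.8334) = 435.13 × 1.0979 = 477.73 W/m².

478 W/m²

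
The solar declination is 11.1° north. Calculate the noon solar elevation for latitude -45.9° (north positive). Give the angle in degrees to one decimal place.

At local solar noon the hour angle is zero, so the elevation is 90° − |φ − δ| = 90° − |-45.9° − (11.1°)| = 90° − 57.0° = 33.0°.

33.0°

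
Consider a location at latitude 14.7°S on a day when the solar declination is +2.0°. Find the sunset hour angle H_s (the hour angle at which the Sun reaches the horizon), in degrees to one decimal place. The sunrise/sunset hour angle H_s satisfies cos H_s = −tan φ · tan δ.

89.5°

−tan φ tan δ = −(-0.2623)(0.0349) = 0.0092; H_s = arccos(0.0092) = 89.47°.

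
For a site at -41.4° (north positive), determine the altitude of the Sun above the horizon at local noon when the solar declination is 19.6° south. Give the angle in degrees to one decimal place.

68.2°

At local solar noon the hour angle is zero, so the elevation is 90° − |φ − δ| = 90° − |-41.4° − (-19.6°)| = 90° − 21.8° = 68.2°.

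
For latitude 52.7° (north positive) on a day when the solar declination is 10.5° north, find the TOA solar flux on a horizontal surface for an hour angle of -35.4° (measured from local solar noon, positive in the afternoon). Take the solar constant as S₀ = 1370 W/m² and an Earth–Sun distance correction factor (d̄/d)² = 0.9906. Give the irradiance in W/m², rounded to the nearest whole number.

With φ = 52.7°, δ = 10.5°, H = -35.40°: sin φ sin δ = 0.1450, cos φ cos δ cos H = 0.4857, so cos θ_z = 0.6307.
Top-of-atmosphere irradiance = S₀ (d̄/d)² cos θ_z = 1370 × 0.9906 × 0.6307 = 855.94 W/m².

856 W/m²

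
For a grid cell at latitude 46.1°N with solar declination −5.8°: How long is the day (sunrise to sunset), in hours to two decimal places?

The sunset hour angle satisfies cos H_s = −tan φ tan δ = 0.1056, giving H_s = 83.94°.
Day length = 2 H_s / 15° h⁻¹ = 167.88° / 15 = 11.192 h.

11.19 hours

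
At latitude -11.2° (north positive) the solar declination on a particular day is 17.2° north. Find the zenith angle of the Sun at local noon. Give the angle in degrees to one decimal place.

28.4°

At local solar noon the hour angle is zero, so the zenith angle is |φ − δ| = |-11.2° − (17.2°)| = 28.4°.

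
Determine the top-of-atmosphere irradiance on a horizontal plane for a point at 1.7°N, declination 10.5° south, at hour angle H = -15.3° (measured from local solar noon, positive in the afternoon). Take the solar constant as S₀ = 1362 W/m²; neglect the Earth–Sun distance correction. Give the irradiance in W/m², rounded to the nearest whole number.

With φ = 1.7°, δ = -10.5°, H = -15.30°: sin φ sin δ = -0.0054, cos φ cos δ cos H = 0.9480, so cos θ_z = 0.9426.
Top-of-atmosphere irradiance = S₀ cos θ_z = 1362 × 0.9426 = 1283.82 W/m².

1284 W/m²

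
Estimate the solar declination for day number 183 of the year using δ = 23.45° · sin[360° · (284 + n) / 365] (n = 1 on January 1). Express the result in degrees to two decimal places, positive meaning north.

+23.05°

360 × (284 + 183) / 365 = 460.603°; sin(460.603°) = 0.9829.
δ = 23.45 × 0.9829 = 23.049° ≈ +23.05°.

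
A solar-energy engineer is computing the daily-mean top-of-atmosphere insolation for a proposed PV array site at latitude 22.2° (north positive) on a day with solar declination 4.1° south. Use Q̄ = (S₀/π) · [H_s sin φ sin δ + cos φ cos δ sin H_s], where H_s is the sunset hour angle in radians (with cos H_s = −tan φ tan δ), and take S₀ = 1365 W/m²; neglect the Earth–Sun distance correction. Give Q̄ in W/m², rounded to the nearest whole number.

383 W/m²

−tan φ tan δ = −(0.4081)(-0.0717) = 0.0293; H_s = arccos(0.0293) = 88.32°. In radians, H_s = 1.5415.
H_s sin φ sin δ = 1.5415 × 0.3778 × -0.0715 = -0.0416.
cos φ cos δ sin H_s = 0.9259 × 0.9974 × 0.9996 = 0.9231.
Q̄ = (1365/π) × (-0.0416 + 0.9231) = 434.49 × 0.8815 = 383.00 W/m².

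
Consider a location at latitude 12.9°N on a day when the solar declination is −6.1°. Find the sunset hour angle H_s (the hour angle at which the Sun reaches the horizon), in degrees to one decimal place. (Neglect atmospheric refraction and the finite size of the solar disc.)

88.6°

−tan φ tan δ = −(0.2290)(-0.1069) = 0.0245; H_s = arccos(0.0245) = 88.60°.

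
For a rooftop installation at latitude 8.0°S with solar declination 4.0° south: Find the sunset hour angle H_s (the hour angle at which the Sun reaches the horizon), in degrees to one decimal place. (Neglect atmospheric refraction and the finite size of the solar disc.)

cos H_s = −tan(-8.0°) · tan(-4.0°) = -0.0098, so H_s = arccos(-0.0098) = 90.56°.

90.6°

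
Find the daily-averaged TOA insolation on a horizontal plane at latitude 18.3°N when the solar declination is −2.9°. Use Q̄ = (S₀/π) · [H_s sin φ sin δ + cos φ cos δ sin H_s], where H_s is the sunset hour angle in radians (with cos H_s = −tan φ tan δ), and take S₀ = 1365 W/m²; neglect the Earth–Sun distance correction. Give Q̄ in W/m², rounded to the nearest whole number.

401 W/m²

The sunset hour angle satisfies cos H_s = −tan φ tan δ = 0.0168, giving H_s = 89.04°. In radians, H_s = 1.5540.
H_s sin φ sin δ = 1.5540 × 0.3140 × -0.0506 = -0.0247.
cos φ cos δ sin H_s = 0.9494 × 0.9987 × 0.9999 = 0.9481.
Q̄ = (1365/π) × (-0.0247 + 0.9481) = 434.49 × 0.9234 = 401.21 W/m².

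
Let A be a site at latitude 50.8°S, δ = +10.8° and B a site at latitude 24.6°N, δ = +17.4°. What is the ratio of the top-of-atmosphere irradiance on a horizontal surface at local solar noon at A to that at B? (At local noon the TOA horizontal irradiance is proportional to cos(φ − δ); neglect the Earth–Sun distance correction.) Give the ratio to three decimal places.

A: cos θ_z = cos(-50.8° − (10.8°)) = 0.4756.
B: cos θ_z = cos(24.6° − (17.4°)) = 0.9921.
Ratio A/B = 0.4756 / 0.9921 = 0.4794.

0.479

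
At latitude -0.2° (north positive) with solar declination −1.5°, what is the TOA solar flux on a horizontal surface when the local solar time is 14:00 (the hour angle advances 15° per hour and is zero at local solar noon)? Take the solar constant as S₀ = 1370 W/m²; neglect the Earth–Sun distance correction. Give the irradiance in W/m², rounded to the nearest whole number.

Hour angle H = 15° × (14 − 12) = 30.00°.
cos θ_z = sin φ sin δ + cos φ cos δ cos H = (-0.0035)(-0.0262) + (1.0000)(0.9997)(0.8660) = 0.8658.
Top-of-atmosphere irradiance = S₀ cos θ_z = 1370 × 0.8658 = 1186.15 W/m².

1186 W/m²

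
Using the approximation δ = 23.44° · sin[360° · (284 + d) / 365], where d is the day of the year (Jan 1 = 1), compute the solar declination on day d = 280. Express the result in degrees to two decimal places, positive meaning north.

-6.57°

360 × (284 + 280) / 365 = 556.274°; sin(556.274°) = -0.2802.
δ = 23.44 × -0.2802 = -6.568° ≈ -6.57°.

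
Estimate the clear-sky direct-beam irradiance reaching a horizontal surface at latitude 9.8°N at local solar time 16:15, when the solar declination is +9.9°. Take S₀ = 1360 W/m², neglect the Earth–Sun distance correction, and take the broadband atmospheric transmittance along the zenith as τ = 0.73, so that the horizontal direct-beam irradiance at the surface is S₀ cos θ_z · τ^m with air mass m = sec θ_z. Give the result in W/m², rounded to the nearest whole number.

Hour angle H = 15° × (16.25 − 12) = 63.75°.
cos θ_z = sin φ sin δ + cos φ cos δ cos H = (0.1702)(0.1719) + (0.9854)(0.9851)(0.4423) = 0.4586.
Air mass m = 1/cos θ_z = 1/0.4586 = 2.181; τ^m = 0.73^2.181 = 0.5034.
Surface direct beam = 1360 × 0.4586 × 0.5034 = 313.97 W/m².

314 W/m²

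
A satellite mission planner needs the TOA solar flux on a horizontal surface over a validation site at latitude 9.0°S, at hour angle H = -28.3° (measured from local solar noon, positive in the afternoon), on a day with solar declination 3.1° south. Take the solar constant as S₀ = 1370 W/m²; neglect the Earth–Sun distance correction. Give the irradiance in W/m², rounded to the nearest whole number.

With φ = -9.0°, δ = -3.1°, H = -28.30°: sin φ sin δ = 0.0085, cos φ cos δ cos H = 0.8684, so cos θ_z = 0.8769.
Top-of-atmosphere irradiance = S₀ cos θ_z = 1370 × 0.8769 = 1201.35 W/m².

1201 W/m²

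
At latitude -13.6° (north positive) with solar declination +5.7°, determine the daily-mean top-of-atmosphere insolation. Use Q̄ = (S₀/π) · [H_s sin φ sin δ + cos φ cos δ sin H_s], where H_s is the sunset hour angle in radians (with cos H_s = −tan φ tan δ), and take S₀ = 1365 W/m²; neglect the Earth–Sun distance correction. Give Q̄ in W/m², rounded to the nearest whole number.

404 W/m²

cos H_s = −tan(-13.6°) · tan(5.7°) = 0.0241, so H_s = arccos(0.0241) = 88.62°. In radians, H_s = 1.5467.
H_s sin φ sin δ = 1.5467 × -0.2351 × 0.0993 = -0.0361.
cos φ cos δ sin H_s = 0.9720 × 0.9951 × 0.9997 = 0.9669.
Q̄ = (1365/π) × (-0.0361 + 0.9669) = 434.49 × 0.9308 = 404.42 W/m².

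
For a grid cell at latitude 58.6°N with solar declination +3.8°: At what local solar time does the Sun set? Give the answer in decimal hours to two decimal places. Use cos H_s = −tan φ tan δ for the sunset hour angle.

18.42 h

−tan φ tan δ = −(1.6383)(0.0664) = -0.1088; H_s = arccos(-0.1088) = 96.25°.
Sunset is at 12 + H_s/15 = 12 + 6.417 = 18.417 h local solar time.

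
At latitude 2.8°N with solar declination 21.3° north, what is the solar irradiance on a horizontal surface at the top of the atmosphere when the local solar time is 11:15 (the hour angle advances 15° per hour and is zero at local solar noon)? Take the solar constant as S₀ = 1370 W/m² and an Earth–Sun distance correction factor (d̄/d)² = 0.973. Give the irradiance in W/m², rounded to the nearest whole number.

Hour angle H = 15° × (11.25 − 12) = -11.25°.
cos θ_z = sin(2.8°) sin(21.3°) + cos(2.8°) cos(21.3°) cos(-11.25°) = 0.0177 + 0.9127 = 0.9304.
Top-of-atmosphere irradiance = S₀ (d̄/d)² cos θ_z = 1370 × 0.973 × 0.9304 = 1240.23 W/m².

1240 W/m²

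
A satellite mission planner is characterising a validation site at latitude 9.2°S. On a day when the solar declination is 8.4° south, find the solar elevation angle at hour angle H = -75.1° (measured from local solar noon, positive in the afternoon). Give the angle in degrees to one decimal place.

15.9°

With φ = -9.2°, δ = -8.4°, H = -75.10°: sin φ sin δ = 0.0234, cos φ cos δ cos H = 0.2511, so cos θ_z = 0.2745.
θ_z = arccos(0.2745) = 74.07°, so the elevation is 90° − 74.07° = 15.93°.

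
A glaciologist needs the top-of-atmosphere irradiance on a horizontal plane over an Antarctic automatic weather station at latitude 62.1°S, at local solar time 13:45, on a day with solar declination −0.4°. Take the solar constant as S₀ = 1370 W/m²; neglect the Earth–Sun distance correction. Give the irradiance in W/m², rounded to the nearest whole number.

Hour angle H = 15° × (13.75 − 12) = 26.25°.
cos θ_z = sin φ sin δ + cos φ cos δ cos H = (-0.8838)(-0.0070) + (0.4679)(1.0000)(0.8969) = 0.4258.
Top-of-atmosphere irradiance = S₀ cos θ_z = 1370 × 0.4258 = 583.35 W/m².

583 W/m²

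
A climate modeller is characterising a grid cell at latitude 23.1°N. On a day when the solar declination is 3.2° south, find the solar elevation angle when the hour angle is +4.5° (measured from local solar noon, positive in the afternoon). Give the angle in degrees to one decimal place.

63.3°

With φ = 23.1°, δ = -3.2°, H = 4.50°: sin φ sin δ = -0.0219, cos φ cos δ cos H = 0.9156, so cos θ_z = 0.8937.
θ_z = arccos(0.8937) = 26.66°, so the elevation is 90° − 26.66° = 63.34°.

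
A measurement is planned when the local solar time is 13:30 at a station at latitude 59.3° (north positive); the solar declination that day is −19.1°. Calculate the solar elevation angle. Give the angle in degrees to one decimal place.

9.5°

Hour angle H = 15° × (13.5 − 12) = 22.50°.
cos θ_z = sin φ sin δ + cos φ cos δ cos H = (0.8599)(-0.3272) + (0.5105)(0.9449)(0.9239) = 0.1643.
θ_z = arccos(0.1643) = 80.54°, so the elevation is 90° − 80.54° = 9.46°.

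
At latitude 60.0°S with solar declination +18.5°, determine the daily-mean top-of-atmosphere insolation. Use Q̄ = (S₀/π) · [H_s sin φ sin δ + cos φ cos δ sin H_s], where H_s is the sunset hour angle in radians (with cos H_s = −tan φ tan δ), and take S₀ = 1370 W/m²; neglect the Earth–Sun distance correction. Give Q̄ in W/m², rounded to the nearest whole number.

cos H_s = −tan(-60.0°) · tan(18.5°) = 0.5795, so H_s = arccos(0.5795) = 54.58°. In radians, H_s = 0.9526.
H_s sin φ sin δ = 0.9526 × -0.8660 × 0.3173 = -0.2618.
cos φ cos δ sin H_s = 0.5000 × 0.9483 × 0.8149 = 0.3864.
Q̄ = (1370/π) × (-0.2618 + 0.3864) = 436.08 × 0.1246 = 54.34 W/m².

54 W/m²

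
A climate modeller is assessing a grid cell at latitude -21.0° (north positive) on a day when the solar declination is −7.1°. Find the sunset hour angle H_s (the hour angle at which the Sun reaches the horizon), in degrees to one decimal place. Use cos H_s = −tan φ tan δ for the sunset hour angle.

−tan φ tan δ = −(-0.3839)(-0.1246) = -0.0478; H_s = arccos(-0.0478) = 92.74°.

92.7°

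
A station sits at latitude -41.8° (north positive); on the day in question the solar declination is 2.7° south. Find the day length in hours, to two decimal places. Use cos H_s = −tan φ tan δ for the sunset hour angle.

12.32 hours

cos H_s = −tan(-41.8°) · tan(-2.7°) = -0.0422, so H_s = arccos(-0.0422) = 92.42°.
Day length = 2 H_s / 15° h⁻¹ = 184.84° / 15 = 12.323 h.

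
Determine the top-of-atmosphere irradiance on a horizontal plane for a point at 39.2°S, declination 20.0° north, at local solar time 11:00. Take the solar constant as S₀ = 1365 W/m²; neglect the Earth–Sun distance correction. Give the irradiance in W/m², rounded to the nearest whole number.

Hour angle H = 15° × (11 − 12) = -15.00°.
With φ = -39.2°, δ = 20.0°, H = -15.00°: sin φ sin δ = -0.2162, cos φ cos δ cos H = 0.7034, so cos θ_z = 0.4872.
Top-of-atmosphere irradiance = S₀ cos θ_z = 1365 × 0.4872 = 665.03 W/m².

665 W/m²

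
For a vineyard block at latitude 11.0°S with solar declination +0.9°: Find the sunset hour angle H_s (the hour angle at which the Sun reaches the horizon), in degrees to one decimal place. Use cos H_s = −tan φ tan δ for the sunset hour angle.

89.8°

The sunset hour angle satisfies cos H_s = −tan φ tan δ = 0.0031, giving H_s = 89.82°.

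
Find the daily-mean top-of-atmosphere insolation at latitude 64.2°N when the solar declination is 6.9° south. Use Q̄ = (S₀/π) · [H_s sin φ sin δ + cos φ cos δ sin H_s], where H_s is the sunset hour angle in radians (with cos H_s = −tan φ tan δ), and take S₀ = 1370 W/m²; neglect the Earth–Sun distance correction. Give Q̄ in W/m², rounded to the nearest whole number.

The sunset hour angle satisfies cos H_s = −tan φ tan δ = 0.2503, giving H_s = 75.50°. In radians, H_s = 1.3177.
H_s sin φ sin δ = 1.3177 × 0.9003 × -0.1201 = -0.1425.
cos φ cos δ sin H_s = 0.4352 × 0.9928 × 0.9681 = 0.4183.
Q̄ = (1370/π) × (-0.1425 + 0.4183) = 436.08 × 0.2758 = 120.27 W/m².

120 W/m²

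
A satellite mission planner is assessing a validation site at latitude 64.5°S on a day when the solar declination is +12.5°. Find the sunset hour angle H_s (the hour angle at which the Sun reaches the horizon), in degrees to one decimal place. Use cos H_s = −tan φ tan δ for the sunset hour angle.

62.3°

The sunset hour angle satisfies cos H_s = −tan φ tan δ = 0.4648, giving H_s = 62.30°.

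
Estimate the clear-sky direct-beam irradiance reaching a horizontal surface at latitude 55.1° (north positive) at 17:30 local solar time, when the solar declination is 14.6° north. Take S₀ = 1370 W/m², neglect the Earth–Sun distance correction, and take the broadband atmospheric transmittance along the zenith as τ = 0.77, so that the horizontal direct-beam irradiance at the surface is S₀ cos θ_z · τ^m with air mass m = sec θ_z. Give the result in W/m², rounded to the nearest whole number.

Hour angle H = 15° × (17.5 − 12) = 82.50°.
cos θ_z = sin φ sin δ + cos φ cos δ cos H = (0.8202)(0.2521) + (0.5721)(0.9677)(0.1305) = 0.2790.
Air mass m = 1/cos θ_z = 1/0.2790 = 3.584; τ^m = 0.77^3.584 = 0.3919.
Surface direct beam = 1370 × 0.2790 × 0.3919 = 149.80 W/m².

150 W/m²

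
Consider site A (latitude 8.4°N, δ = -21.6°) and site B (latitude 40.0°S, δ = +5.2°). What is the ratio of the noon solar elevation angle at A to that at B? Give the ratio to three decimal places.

A: 90° − |8.4 − (-21.6)| = 60.00°.
B: 90° − |-40.0 − (5.2)| = 44.80°.
Ratio A/B = 60.0000 / 44.8000 = 1.3393.

1.339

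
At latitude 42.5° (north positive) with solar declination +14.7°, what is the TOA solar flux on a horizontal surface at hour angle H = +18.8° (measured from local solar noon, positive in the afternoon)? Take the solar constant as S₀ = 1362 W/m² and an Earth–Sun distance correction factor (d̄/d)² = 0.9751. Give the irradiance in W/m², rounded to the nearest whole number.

1124 W/m²

cos θ_z = sin(42.5°) sin(14.7°) + cos(42.5°) cos(14.7°) cos(18.80°) = 0.1714 + 0.6751 = 0.8465.
Top-of-atmosphere irradiance = S₀ (d̄/d)² cos θ_z = 1362 × 0.9751 × 0.8465 = 1124.22 W/m².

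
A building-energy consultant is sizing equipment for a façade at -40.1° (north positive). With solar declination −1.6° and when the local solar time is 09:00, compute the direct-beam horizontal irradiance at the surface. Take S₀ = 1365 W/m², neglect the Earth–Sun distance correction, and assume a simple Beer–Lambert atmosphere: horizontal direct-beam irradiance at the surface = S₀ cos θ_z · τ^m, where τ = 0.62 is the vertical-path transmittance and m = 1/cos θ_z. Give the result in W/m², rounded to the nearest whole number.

Hour angle H = 15° × (9 − 12) = -45.00°.
cos θ_z = sin φ sin δ + cos φ cos δ cos H = (-0.6441)(-0.0279) + (0.7649)(0.9996)(0.7071) = 0.5586.
Air mass m = 1/cos θ_z = 1/0.5586 = 1.790; τ^m = 0.62^1.790 = 0.4250.
Surface direct beam = 1365 × 0.5586 × 0.4250 = 324.06 W/m².

324 W/m²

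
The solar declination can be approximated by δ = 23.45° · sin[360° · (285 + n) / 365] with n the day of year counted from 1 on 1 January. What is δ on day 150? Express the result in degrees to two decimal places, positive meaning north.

360 × (285 + 150) / 365 = 429.041°; sin(429.041°) = 0.9338.
δ = 23.45 × 0.9338 = 21.898° ≈ +21.90°.

+21.90°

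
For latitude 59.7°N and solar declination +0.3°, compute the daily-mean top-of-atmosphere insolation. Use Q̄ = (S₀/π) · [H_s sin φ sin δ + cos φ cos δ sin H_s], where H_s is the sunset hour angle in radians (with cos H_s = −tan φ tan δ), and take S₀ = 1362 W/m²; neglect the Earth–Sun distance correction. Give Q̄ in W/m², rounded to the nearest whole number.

222 W/m²

cos H_s = −tan(59.7°) · tan(0.3°) = -0.0090, so H_s = arccos(-0.0090) = 90.52°. In radians, H_s = 1.5799.
H_s sin φ sin δ = 1.5799 × 0.8634 × 0.0052 = 0.0071.
cos φ cos δ sin H_s = 0.5045 × 1.0000 × 1.0000 = 0.5045.
Q̄ = (1362/π) × (0.0071 + 0.5045) = 433.54 × 0.5116 = 221.80 W/m².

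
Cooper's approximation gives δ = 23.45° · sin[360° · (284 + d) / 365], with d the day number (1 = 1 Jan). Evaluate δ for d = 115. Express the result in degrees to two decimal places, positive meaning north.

360 × (284 + 115) / 365 = 393.534°; sin(393.534°) = 0.5524.
δ = 23.45 × 0.5524 = 12.954° ≈ +12.95°.

+12.95°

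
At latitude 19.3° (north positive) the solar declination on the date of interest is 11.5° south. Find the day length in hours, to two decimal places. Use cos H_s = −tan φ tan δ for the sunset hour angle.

cos H_s = −tan(19.3°) · tan(-11.5°) = 0.0712, so H_s = arccos(0.0712) = 85.92°.
Day length = 2 H_s / 15° h⁻¹ = 171.84° / 15 = 11.456 h.

11.46 hours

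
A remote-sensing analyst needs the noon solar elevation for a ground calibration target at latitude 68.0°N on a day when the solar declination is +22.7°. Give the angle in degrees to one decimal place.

At local solar noon the hour angle is zero, so the elevation is 90° − |φ − δ| = 90° − |68.0° − (22.7°)| = 90° − 45.3° = 44.7°.

44.7°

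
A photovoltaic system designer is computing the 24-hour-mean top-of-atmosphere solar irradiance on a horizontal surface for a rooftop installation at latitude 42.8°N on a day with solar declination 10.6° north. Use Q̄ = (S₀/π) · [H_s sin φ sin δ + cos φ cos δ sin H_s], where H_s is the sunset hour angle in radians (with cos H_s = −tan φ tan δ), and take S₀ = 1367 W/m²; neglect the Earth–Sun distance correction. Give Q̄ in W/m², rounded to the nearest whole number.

404 W/m²

The sunset hour angle satisfies cos H_s = −tan φ tan δ = -0.1733, giving H_s = 99.98°. In radians, H_s = 1.7450.
H_s sin φ sin δ = 1.7450 × 0.6794 × 0.1840 = 0.2181.
cos φ cos δ sin H_s = 0.7337 × 0.9829 × 0.9849 = 0.7103.
Q̄ = (1367/π) × (0.2181 + 0.7103) = 435.13 × 0.9284 = 403.97 W/m².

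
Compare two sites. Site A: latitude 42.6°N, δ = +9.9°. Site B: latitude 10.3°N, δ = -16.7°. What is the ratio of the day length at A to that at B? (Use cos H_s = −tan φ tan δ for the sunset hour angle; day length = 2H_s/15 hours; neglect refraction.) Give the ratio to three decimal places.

A: H_s = arccos(−tan 42.6° · tan 9.9°) = 99.24°, so 2H_s/15 = 13.2320 h.
B: H_s = arccos(−tan 10.3° · tan -16.7°) = 86.87°, so 2H_s/15 = 11.5827 h.
Ratio A/B = 13.2320 / 11.5827 = 1.1424.

1.142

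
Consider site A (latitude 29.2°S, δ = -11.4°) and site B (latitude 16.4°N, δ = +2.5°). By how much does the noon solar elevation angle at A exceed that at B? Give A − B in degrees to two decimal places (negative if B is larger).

A: 90° − |-29.2 − (-11.4)| = 72.20°.
B: 90° − |16.4 − (2.5)| = 76.10°.
A − B = 72.20 − 76.10 = -3.90°.

-3.90°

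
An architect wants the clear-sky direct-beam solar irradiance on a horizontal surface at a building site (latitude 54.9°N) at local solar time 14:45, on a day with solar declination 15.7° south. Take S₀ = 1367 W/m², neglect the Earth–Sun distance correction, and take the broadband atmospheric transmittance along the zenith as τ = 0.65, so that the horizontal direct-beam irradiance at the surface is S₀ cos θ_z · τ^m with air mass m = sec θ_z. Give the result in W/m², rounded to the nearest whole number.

29 W/m²

Hour angle H = 15° × (14.75 − 12) = 41.25°.
cos θ_z = sin(54.9°) sin(-15.7°) + cos(54.9°) cos(-15.7°) cos(41.25°) = -0.2214 + 0.4162 = 0.1948.
Air mass m = 1/cos θ_z = 1/0.1948 = 5.133; τ^m = 0.65^5.133 = 0.1096.
Surface direct beam = 1367 × 0.1948 × 0.1096 = 29.19 W/m².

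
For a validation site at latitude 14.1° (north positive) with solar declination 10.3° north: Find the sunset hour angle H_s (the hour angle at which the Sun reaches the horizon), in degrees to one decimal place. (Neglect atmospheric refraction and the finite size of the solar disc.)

92.6°

The sunset hour angle satisfies cos H_s = −tan φ tan δ = -0.0456, giving H_s = 92.61°.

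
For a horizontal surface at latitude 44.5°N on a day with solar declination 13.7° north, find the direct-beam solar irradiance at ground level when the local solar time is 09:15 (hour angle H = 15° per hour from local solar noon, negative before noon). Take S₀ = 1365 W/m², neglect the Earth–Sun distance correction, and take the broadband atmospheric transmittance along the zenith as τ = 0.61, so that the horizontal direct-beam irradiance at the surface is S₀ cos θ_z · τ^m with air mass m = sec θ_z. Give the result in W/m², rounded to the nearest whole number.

457 W/m²

Hour angle H = 15° × (9.25 − 12) = -41.25°.
cos θ_z = sin(44.5°) sin(13.7°) + cos(44.5°) cos(13.7°) cos(-41.25°) = 0.1660 + 0.5210 = 0.6870.
Air mass m = 1/cos θ_z = 1/0.6870 = 1.456; τ^m = 0.61^1.456 = 0.4869.
Surface direct beam = 1365 × 0.6870 × 0.4869 = 456.59 W/m².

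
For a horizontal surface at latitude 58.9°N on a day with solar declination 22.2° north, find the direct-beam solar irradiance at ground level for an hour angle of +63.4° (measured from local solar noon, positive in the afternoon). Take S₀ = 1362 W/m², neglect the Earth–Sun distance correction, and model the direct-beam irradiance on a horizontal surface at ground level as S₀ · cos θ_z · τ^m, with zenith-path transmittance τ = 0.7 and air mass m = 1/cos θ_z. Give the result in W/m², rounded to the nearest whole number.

With φ = 58.9°, δ = 22.2°, H = 63.40°: sin φ sin δ = 0.3235, cos φ cos δ cos H = 0.2141, so cos θ_z = 0.5376.
Air mass m = 1/cos θ_z = 1/0.5376 = 1.860; τ^m = 0.7^1.860 = 0.5151.
Surface direct beam = 1362 × 0.5376 × 0.5151 = 377.16 W/m².

377 W/m²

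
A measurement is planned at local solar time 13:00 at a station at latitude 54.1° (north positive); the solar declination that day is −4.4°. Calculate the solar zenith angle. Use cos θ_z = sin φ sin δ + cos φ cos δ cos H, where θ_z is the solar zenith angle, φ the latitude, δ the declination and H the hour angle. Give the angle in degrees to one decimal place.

Hour angle H = 15° × (13 − 12) = 15.00°.
cos θ_z = sin(54.1°) sin(-4.4°) + cos(54.1°) cos(-4.4°) cos(15.00°) = -0.0621 + 0.5647 = 0.5026.
θ_z = arccos(0.5026) = 59.83°.

59.8°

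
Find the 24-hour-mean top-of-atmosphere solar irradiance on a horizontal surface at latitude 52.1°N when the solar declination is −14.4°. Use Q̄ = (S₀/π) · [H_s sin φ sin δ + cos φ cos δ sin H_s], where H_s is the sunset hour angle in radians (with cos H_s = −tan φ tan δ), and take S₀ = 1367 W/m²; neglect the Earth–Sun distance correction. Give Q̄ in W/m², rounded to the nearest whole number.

The sunset hour angle satisfies cos H_s = −tan φ tan δ = 0.3298, giving H_s = 70.74°. In radians, H_s = 1.2346.
H_s sin φ sin δ = 1.2346 × 0.7891 × -0.2487 = -0.2423.
cos φ cos δ sin H_s = 0.6143 × 0.9686 × 0.9440 = 0.5617.
Q̄ = (1367/π) × (-0.2423 + 0.5617) = 435.13 × 0.3194 = 138.98 W/m².

139 W/m²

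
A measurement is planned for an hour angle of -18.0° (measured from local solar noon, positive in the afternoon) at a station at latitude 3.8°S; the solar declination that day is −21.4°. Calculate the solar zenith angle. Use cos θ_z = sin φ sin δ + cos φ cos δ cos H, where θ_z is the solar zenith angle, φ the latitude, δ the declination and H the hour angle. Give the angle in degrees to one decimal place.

24.8°

cos θ_z = sin(-3.8°) sin(-21.4°) + cos(-3.8°) cos(-21.4°) cos(-18.00°) = 0.0242 + 0.8835 = 0.9077.
θ_z = arccos(0.9077) = 24.81°.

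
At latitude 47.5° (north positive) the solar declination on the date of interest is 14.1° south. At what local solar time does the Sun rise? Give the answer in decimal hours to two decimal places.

cos H_s = −tan(47.5°) · tan(-14.1°) = 0.2741, so H_s = arccos(0.2741) = 74.09°.
Sunrise is at 12 − H_s/15 = 12 − 4.939 = 7.061 h local solar time.

7.06 h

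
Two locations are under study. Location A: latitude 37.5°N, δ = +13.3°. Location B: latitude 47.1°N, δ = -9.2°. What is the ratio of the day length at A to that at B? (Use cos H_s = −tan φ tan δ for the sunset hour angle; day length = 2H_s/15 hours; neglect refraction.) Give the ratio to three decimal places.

A: H_s = arccos(−tan 37.5° · tan 13.3°) = 100.45°, so 2H_s/15 = 13.3933 h.
B: H_s = arccos(−tan 47.1° · tan -9.2°) = 79.96°, so 2H_s/15 = 10.6613 h.
Ratio A/B = 13.3933 / 10.6613 = 1.2563.

1.256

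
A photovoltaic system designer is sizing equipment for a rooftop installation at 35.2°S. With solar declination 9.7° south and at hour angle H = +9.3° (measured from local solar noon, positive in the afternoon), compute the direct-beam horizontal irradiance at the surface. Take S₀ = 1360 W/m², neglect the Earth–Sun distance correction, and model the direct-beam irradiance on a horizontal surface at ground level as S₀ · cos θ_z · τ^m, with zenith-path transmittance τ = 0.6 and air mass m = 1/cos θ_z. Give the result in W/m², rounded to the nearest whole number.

cos θ_z = sin φ sin δ + cos φ cos δ cos H = (-0.5764)(-0.1685) + (0.8171)(0.9857)(0.9869) = 0.8920.
Air mass m = 1/cos θ_z = 1/0.8920 = 1.121; τ^m = 0.6^1.121 = 0.5640.
Surface direct beam = 1360 × 0.8920 × 0.5640 = 684.20 W/m².

684 W/m²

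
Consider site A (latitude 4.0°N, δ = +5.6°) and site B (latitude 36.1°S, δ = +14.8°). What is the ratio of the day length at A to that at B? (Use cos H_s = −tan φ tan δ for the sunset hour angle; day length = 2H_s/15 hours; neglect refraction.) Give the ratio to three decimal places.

A: H_s = arccos(−tan 4.0° · tan 5.6°) = 90.39°, so 2H_s/15 = 12.0520 h.
B: H_s = arccos(−tan -36.1° · tan 14.8°) = 78.89°, so 2H_s/15 = 10.5187 h.
Ratio A/B = 12.0520 / 10.5187 = 1.1458.

1.146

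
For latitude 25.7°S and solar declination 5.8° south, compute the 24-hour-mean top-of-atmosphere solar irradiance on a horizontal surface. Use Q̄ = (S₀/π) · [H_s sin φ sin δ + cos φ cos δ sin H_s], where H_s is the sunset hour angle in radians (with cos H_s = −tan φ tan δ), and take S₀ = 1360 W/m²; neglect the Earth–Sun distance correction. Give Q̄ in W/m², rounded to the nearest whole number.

418 W/m²

cos H_s = −tan(-25.7°) · tan(-5.8°) = -0.0489, so H_s = arccos(-0.0489) = 92.80°. In radians, H_s = 1.6197.
H_s sin φ sin δ = 1.6197 × -0.4337 × -0.1011 = 0.0710.
cos φ cos δ sin H_s = 0.9011 × 0.9949 × 0.9988 = 0.8954.
Q̄ = (1360/π) × (0.0710 + 0.8954) = 432.90 × 0.9664 = 418.35 W/m².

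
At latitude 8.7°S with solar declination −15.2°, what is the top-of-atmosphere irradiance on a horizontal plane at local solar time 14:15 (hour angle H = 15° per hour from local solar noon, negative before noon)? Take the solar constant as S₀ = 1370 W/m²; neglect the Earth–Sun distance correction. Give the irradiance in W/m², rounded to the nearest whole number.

1141 W/m²

Hour angle H = 15° × (14.25 − 12) = 33.75°.
With φ = -8.7°, δ = -15.2°, H = 33.75°: sin φ sin δ = 0.0397, cos φ cos δ cos H = 0.7931, so cos θ_z = 0.8328.
Top-of-atmosphere irradiance = S₀ cos θ_z = 1370 × 0.8328 = 1140.94 W/m².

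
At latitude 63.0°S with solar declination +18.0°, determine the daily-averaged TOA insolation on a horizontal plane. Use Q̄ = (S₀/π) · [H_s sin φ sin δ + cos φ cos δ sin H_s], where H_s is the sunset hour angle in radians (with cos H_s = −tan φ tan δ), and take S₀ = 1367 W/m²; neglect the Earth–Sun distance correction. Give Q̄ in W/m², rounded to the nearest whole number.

cos H_s = −tan(-63.0°) · tan(18.0°) = 0.6377, so H_s = arccos(0.6377) = 50.38°. In radians, H_s = 0.8793.
H_s sin φ sin δ = 0.8793 × -0.8910 × 0.3090 = -0.2421.
cos φ cos δ sin H_s = 0.4540 × 0.9511 × 0.7703 = 0.3326.
Q̄ = (1367/π) × (-0.2421 + 0.3326) = 435.13 × 0.0905 = 39.38 W/m².

39 W/m²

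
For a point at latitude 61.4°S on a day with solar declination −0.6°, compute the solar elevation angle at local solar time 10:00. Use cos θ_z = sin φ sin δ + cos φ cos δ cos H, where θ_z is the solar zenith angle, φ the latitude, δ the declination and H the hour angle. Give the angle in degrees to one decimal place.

25.1°

Hour angle H = 15° × (10 − 12) = -30.00°.
cos θ_z = sin(-61.4°) sin(-0.6°) + cos(-61.4°) cos(-0.6°) cos(-30.00°) = 0.0092 + 0.4145 = 0.4237.
θ_z = arccos(0.4237) = 64.93°, so the elevation is 90° − 64.93° = 25.07°.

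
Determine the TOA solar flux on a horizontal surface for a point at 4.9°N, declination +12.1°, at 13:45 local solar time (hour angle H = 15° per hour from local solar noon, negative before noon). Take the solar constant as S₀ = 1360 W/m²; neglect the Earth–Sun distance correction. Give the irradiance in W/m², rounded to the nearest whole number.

Hour angle H = 15° × (13.75 − 12) = 26.25°.
With φ = 4.9°, δ = 12.1°, H = 26.25°: sin φ sin δ = 0.0179, cos φ cos δ cos H = 0.8737, so cos θ_z = 0.8916.
Top-of-atmosphere irradiance = S₀ cos θ_z = 1360 × 0.8916 = 1212.58 W/m².

1213 W/m²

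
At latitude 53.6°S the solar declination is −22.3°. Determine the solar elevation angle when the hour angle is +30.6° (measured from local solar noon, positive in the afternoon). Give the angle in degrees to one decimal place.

51.1°

With φ = -53.6°, δ = -22.3°, H = 30.60°: sin φ sin δ = 0.3054, cos φ cos δ cos H = 0.4726, so cos θ_z = 0.7780.
θ_z = arccos(0.7780) = 38.92°, so the elevation is 90° − 38.92° = 51.08°.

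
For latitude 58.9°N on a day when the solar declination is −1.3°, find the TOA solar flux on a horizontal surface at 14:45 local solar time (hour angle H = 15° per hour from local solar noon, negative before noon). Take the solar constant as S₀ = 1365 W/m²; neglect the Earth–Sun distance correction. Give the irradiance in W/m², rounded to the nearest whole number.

Hour angle H = 15° × (14.75 − 12) = 41.25°.
cos θ_z = sin φ sin δ + cos φ cos δ cos H = (0.8563)(-0.0227) + (0.5165)(0.9997)(0.7518) = 0.3688.
Top-of-atmosphere irradiance = S₀ cos θ_z = 1365 × 0.3688 = 503.41 W/m².

503 W/m²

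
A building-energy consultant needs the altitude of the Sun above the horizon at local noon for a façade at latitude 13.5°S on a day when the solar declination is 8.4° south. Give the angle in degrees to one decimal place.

At local solar noon the hour angle is zero, so the elevation is 90° − |φ − δ| = 90° − |-13.5° − (-8.4°)| = 90° − 5.1° = 84.9°.

84.9°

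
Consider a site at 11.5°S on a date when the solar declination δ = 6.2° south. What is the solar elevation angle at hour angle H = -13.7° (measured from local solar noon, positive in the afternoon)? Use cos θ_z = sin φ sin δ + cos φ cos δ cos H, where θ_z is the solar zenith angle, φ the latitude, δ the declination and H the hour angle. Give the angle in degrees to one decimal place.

75.5°

With φ = -11.5°, δ = -6.2°, H = -13.70°: sin φ sin δ = 0.0215, cos φ cos δ cos H = 0.9465, so cos θ_z = 0.9680.
θ_z = arccos(0.9680) = 14.53°, so the elevation is 90° − 14.53° = 75.47°.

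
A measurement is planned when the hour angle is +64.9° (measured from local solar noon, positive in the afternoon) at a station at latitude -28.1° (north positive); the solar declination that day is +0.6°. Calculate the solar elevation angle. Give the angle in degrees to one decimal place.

cos θ_z = sin φ sin δ + cos φ cos δ cos H = (-0.4710)(0.0105) + (0.8821)(0.9999)(0.4242) = 0.3692.
θ_z = arccos(0.3692) = 68.33°, so the elevation is 90° − 68.33° = 21.67°.

21.7°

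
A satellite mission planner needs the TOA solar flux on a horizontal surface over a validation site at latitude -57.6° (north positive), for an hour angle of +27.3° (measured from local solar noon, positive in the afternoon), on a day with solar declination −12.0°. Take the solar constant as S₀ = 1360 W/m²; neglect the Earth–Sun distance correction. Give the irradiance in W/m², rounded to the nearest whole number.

With φ = -57.6°, δ = -12.0°, H = 27.30°: sin φ sin δ = 0.1755, cos φ cos δ cos H = 0.4657, so cos θ_z = 0.6412.
Top-of-atmosphere irradiance = S₀ cos θ_z = 1360 × 0.6412 = 872.03 W/m².

872 W/m²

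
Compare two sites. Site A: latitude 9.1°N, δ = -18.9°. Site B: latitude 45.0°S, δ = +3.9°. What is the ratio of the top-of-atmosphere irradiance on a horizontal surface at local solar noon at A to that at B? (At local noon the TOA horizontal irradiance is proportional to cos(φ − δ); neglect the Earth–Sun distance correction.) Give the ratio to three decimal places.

A: cos θ_z = cos(9.1° − (-18.9°)) = 0.8829.
B: cos θ_z = cos(-45.0° − (3.9°)) = 0.6574.
Ratio A/B = 0.8829 / 0.6574 = 1.3430.

1.343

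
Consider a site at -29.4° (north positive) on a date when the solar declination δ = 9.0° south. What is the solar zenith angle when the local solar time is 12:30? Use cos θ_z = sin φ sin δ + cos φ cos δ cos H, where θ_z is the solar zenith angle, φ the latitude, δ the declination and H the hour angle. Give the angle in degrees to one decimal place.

21.6°

Hour angle H = 15° × (12.5 − 12) = 7.50°.
cos θ_z = sin(-29.4°) sin(-9.0°) + cos(-29.4°) cos(-9.0°) cos(7.50°) = 0.0768 + 0.8531 = 0.9299.
θ_z = arccos(0.9299) = 21.58°.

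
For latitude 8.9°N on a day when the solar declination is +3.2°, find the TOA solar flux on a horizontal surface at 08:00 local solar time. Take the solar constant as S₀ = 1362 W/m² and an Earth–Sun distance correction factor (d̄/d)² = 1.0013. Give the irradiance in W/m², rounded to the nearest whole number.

Hour angle H = 15° × (8 − 12) = -60.00°.
cos θ_z = sin(8.9°) sin(3.2°) + cos(8.9°) cos(3.2°) cos(-60.00°) = 0.0086 + 0.4932 = 0.5018.
Top-of-atmosphere irradiance = S₀ (d̄/d)² cos θ_z = 1362 × 1.0013 × 0.5018 = 684.34 W/m².

684 W/m²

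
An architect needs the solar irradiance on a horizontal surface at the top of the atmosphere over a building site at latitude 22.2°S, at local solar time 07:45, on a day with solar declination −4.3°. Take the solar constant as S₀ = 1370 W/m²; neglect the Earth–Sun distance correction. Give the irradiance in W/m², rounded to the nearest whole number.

Hour angle H = 15° × (7.75 − 12) = -63.75°.
cos θ_z = sin(-22.2°) sin(-4.3°) + cos(-22.2°) cos(-4.3°) cos(-63.75°) = 0.0283 + 0.4083 = 0.4366.
Top-of-atmosphere irradiance = S₀ cos θ_z = 1370 × 0.4366 = 598.14 W/m².

598 W/m²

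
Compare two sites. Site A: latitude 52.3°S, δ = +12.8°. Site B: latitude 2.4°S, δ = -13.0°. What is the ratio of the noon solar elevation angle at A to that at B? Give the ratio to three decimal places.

0.314

A: 90° − |-52.3 − (12.8)| = 24.90°.
B: 90° − |-2.4 − (-13.0)| = 79.40°.
Ratio A/B = 24.9000 / 79.4000 = 0.3136.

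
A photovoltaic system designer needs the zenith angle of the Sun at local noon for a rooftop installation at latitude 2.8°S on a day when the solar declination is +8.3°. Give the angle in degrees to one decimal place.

At local solar noon the hour angle is zero, so the zenith angle is |φ − δ| = |-2.8° − (8.3°)| = 11.1°.

11.1°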